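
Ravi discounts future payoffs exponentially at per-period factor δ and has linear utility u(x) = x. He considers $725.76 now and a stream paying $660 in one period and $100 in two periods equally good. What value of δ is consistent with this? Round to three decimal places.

δ ≈ 0.960

Equating present values: 725.76 = 660δ + 100δ².
Rearranged: 100δ² + 660δ − 725.76 = 0.
The positive root is δ = [−660 + √(660² + 4·100·725.76)] / (2·100) = (−660 + 852.000)/200 ≈ 0.960.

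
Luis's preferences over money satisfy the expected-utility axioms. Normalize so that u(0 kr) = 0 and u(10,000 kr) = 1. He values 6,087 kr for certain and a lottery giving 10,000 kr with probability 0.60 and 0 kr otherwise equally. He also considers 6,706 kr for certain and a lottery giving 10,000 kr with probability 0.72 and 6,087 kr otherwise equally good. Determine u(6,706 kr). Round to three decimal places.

0.888

The first gamble pins u(6,087 kr): it must equal 0.60·1 + 0.40·0 = 0.60.
The second indifference gives u(6,706 kr) = 0.72·u(10,000 kr) + 0.28·u(6,087 kr) = 0.72·1.00 + 0.28·0.60 = 0.8880.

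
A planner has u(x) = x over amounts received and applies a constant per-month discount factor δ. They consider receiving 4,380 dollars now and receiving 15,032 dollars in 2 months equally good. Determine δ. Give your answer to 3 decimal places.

Indifference means u(4380) = δ^2 · u(15032), so δ^2 = u(4380)/u(15032).
With u(x) = x: δ^2 = 4380/15032 = 0.29138.
Hence δ = (0.29138)^(1/2) = 0.53979.

δ ≈ 0.540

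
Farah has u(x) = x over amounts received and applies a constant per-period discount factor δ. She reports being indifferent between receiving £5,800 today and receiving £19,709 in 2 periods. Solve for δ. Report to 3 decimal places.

Equating discounted utilities: u(5800) = δ^2·u(19709) ⇒ δ^2 = u(5800)/u(19709).
With u(x) = x: δ^2 = 5800/19709 = 0.29428.
So δ = 0.29428^(1/2) ≈ 0.542.

δ ≈ 0.542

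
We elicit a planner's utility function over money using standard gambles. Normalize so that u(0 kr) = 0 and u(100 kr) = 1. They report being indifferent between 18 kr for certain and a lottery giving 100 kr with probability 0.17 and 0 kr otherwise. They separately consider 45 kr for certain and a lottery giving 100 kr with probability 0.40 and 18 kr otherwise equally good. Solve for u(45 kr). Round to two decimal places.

0.50

First, u(18 kr) = 0.17·u(100 kr) + 0.83·u(0 kr) = 0.17.
Then u(45 kr) = 0.40·u(100 kr) + 0.60·u(18 kr) = 0.40·1.00 + 0.60·0.17 = 0.5020.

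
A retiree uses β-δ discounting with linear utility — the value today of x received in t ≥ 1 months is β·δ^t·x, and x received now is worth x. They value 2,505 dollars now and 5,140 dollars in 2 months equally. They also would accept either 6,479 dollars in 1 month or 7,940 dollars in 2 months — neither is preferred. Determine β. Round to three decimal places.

β ≈ 0.732

The second indifference involves only future payoffs, so β cancels: β·δ^1·6479 = β·δ^2·7940, giving δ = 6479/7940 = 0.81599.
Substituting δ into 2505 = β·δ^2·5140: β = 2505/(3422.458) ≈ 0.732.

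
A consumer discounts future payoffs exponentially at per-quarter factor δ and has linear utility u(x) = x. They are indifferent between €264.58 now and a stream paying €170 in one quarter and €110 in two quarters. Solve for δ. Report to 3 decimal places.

The stream is worth 170δ + 110δ² today, so 170δ + 110δ² = 264.58.
So 110δ² + 170δ − 264.58 = 0.
The positive root is δ = [−170 + √(170² + 4·110·264.58)] / (2·110) = (−170 + 381.202)/220 ≈ 0.960.

δ ≈ 0.960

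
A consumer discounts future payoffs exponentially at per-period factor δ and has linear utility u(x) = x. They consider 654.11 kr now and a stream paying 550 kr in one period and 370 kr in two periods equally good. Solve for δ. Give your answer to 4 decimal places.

δ ≈ 0.7800

The stream is worth 550δ + 370δ² today, so 550δ + 370δ² = 654.11.
Rearranged: 370δ² + 550δ − 654.11 = 0.
δ = (−550 + √(550² + 4·370·654.11)) / (2·370) = (−550 + √1270582.80) / 740 ≈ 0.7800.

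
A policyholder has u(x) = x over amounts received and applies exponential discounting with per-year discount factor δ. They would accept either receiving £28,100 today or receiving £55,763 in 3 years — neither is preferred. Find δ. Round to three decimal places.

The payoff in 3 years is discounted by δ^3, so u(28100) = δ^3·u(55763) and δ^3 = u(28100)/u(55763).
With u(x) = x: δ^3 = 28100/55763 = 0.50392.
So δ = 0.50392^(1/3) ≈ 0.796.

δ ≈ 0.796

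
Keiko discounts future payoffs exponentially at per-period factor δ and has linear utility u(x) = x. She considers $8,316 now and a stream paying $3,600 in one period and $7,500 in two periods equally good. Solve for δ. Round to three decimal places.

δ ≈ 0.840

The stream is worth 3600δ + 7500δ² today, so 3600δ + 7500δ² = 8316.
That is, 7500δ² + 3600δ − 8316 = 0, a quadratic in δ.
δ = (−3600 + √(3600² + 4·7500·8316)) / (2·7500) = (−3600 + √262440000.00) / 15000 ≈ 0.840.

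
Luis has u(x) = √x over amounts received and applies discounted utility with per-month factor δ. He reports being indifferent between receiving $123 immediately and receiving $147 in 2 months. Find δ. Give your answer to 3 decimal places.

Indifference means u(123) = δ^2 · u(147), so δ^2 = u(123)/u(147).
Since u(x) = √x, δ^2 = √(123/147) = 0.91473.
Hence δ = (0.91473)^(1/2) = 0.95642.

δ ≈ 0.956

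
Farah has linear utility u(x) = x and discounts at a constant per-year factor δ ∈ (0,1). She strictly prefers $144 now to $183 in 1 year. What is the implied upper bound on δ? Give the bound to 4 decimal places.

Under u(x) = x this choice says 144 > δ·183.
So δ < 144/183 = 0.78689.

δ < 0.7869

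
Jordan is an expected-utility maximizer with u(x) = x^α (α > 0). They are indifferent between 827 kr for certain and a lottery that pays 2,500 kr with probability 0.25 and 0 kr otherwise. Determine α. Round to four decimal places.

α ≈ 1.2532

EU(lottery) = 0.25·2500^α + 0.75·0 = 0.25·2500^α.
Setting u(827) equal to that: 827^α = 0.25·2500^α ⇒ (827/2500)^α = 0.25.
Take logs: α = ln 0.25 / ln(827/2500) ≈ 1.253157.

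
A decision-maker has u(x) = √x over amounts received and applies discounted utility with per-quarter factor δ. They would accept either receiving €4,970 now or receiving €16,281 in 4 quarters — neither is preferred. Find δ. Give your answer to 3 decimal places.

δ ≈ 0.862

Indifference means u(4970) = δ^4 · u(16281), so δ^4 = u(4970)/u(16281).
Since u(x) = √x, δ^4 = √(4970/16281) = 0.55251.
Hence δ = (0.55251)^(1/4) = 0.86215.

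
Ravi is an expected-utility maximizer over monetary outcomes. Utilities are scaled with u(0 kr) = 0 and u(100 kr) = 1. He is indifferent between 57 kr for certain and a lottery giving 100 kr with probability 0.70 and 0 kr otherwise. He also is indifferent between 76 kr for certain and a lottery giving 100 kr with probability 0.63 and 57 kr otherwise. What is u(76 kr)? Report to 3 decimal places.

From the first indifference, u(57 kr) = 0.70·u(100 kr) + 0.30·u(0 kr) = 0.70·1 + 0.30·0 = 0.70.
Chaining: u(76 kr) = 0.63·1.00 + 0.37·0.70 = 0.8890.

0.889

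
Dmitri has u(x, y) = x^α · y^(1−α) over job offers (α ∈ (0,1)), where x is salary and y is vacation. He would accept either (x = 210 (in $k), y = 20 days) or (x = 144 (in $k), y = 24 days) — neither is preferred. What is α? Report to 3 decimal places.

Set the two utilities equal: 210^α·20^(1−α) = 144^α·24^(1−α).
Taking logs: α·ln 210 + (1−α)·ln 20 = α·ln 144 + (1−α)·ln 24, i.e. α·0.377294 = (1−α)·0.182322.
With A = 0.377294 and B = 0.182322: α·A = (1−α)·B, so α = B/(A+B) = 0.182322/0.559616 ≈ 0.326.

α ≈ 0.326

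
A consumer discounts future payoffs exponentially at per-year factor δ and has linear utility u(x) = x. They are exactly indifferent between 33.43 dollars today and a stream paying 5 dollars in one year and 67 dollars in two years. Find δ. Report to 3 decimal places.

Equating present values: 33.43 = 5δ + 67δ².
Rearranged: 67δ² + 5δ − 33.43 = 0.
The positive root is δ = [−5 + √(5² + 4·67·33.43)] / (2·67) = (−5 + 94.785)/134 ≈ 0.670.

δ ≈ 0.670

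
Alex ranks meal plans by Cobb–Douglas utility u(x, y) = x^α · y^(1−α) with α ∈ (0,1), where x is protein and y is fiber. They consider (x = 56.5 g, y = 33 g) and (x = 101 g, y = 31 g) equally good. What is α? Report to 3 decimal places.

The Cobb–Douglas utilities coincide, so 56.5^α·33^(1−α) = 101^α·31^(1−α).
Taking logs: α·ln 56.5 + (1−α)·ln 33 = α·ln 101 + (1−α)·ln 31, i.e. α·-0.580880 = (1−α)·-0.062520.
With A = -0.580880 and B = -0.062520: α·A = (1−α)·B, so α = B/(A+B) = -0.062520/-0.643400 ≈ 0.097.

α ≈ 0.097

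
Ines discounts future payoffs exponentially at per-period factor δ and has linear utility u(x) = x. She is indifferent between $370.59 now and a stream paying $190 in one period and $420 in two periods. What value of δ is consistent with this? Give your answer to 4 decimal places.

Equating present values: 370.59 = 190δ + 420δ².
That is, 420δ² + 190δ − 370.59 = 0, a quadratic in δ.
The positive root is δ = [−190 + √(190² + 4·420·370.59)] / (2·420) = (−190 + 811.598)/840 ≈ 0.7400.

δ ≈ 0.7400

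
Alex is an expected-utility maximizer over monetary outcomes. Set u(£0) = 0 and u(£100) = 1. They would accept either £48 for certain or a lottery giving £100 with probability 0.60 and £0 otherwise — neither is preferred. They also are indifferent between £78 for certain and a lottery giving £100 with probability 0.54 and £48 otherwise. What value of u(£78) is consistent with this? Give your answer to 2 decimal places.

First, u(£48) = 0.60·u(£100) + 0.40·u(£0) = 0.60.
Then u(£78) = 0.54·u(£100) + 0.46·u(£48) = 0.54·1.00 + 0.46·0.60 = 0.8160.

0.82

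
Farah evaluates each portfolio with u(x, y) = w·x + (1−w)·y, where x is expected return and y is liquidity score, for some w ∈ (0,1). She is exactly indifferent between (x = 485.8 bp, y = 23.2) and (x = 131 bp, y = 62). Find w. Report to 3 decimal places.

w = 0.099

Indifference: w·485.8 + (1−w)·23.2 = w·131 + (1−w)·62.
w·(485.8−131) = (1−w)·(62−23.2), i.e. w·354.8 = (1−w)·38.8.
Hence w = 38.8/(354.8+38.8) = 38.8/393.6 = 0.099.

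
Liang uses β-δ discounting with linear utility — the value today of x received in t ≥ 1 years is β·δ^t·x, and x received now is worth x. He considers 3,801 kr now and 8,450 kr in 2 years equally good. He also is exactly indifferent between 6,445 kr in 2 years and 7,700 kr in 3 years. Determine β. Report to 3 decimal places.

β ≈ 0.642

The second indifference involves only future payoffs, so β cancels: β·δ^2·6445 = β·δ^3·7700, giving δ = 6445/7700 = 0.83701.
Substituting δ into 3801 = β·δ^2·8450: β = 3801/(5919.992) ≈ 0.642.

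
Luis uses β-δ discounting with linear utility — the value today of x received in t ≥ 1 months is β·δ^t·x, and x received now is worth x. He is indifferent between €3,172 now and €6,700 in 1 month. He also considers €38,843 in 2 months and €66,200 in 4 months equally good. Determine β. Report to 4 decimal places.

β ≈ 0.6181

Both payoffs in the second observation are in the future, so β drops out: δ^2·38843 = δ^4·66200 ⇒ δ^2 = 38843/66200 = 0.58675, so δ = 0.76600.
Now use the now-vs-future pair: 3172 = β·δ·6700 gives β = 3172/(0.76600·6700) ≈ 0.6181.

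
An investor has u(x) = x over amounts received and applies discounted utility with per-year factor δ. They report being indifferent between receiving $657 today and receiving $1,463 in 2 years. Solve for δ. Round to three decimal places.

δ ≈ 0.670

The payoff in 2 years is discounted by δ^2, so u(657) = δ^2·u(1463) and δ^2 = u(657)/u(1463).
With u(x) = x: δ^2 = 657/1463 = 0.44908.
So δ = 0.44908^(1/2) ≈ 0.670.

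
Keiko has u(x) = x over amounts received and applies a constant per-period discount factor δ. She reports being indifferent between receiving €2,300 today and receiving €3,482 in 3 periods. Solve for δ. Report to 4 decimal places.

The payoff in 3 periods is discounted by δ^3, so u(2300) = δ^3·u(3482) and δ^3 = u(2300)/u(3482).
With u(x) = x: δ^3 = 2300/3482 = 0.66054.
Taking the cube root: δ = 0.66054^(1/3) ≈ 0.8709.

δ ≈ 0.8709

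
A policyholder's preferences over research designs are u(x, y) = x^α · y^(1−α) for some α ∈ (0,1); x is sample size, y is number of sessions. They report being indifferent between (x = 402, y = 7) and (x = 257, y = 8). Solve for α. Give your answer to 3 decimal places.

Indifference: 402^α · 7^(1−α) = 257^α · 8^(1−α).
Taking logs: α·ln 402 + (1−α)·ln 7 = α·ln 257 + (1−α)·ln 8, i.e. α·0.447376 = (1−α)·0.133531.
Thus α·(0.580907) = 0.133531, so α = 0.133531/0.580907 ≈ 0.230.

α ≈ 0.230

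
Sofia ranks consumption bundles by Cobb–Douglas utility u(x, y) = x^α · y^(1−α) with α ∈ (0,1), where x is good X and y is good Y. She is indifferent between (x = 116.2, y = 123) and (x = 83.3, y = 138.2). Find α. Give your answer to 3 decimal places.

α ≈ 0.259

The Cobb–Douglas utilities coincide, so 116.2^α·123^(1−α) = 83.3^α·138.2^(1−α).
Taking logs: α·ln 116.2 + (1−α)·ln 123 = α·ln 83.3 + (1−α)·ln 138.2, i.e. α·0.332864 = (1−α)·0.116518.
So α/(1−α) = (0.116518)/(0.332864) = 0.350047, and α = 0.350047/1.350047 ≈ 0.259.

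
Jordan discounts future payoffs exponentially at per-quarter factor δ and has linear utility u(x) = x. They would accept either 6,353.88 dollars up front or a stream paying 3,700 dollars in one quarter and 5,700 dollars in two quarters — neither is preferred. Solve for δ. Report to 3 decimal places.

δ ≈ 0.780

Equating present values: 6353.88 = 3700δ + 5700δ².
Rearranged: 5700δ² + 3700δ − 6353.88 = 0.
The positive root is δ = [−3700 + √(3700² + 4·5700·6353.88)] / (2·5700) = (−3700 + 12592.000)/11400 ≈ 0.780.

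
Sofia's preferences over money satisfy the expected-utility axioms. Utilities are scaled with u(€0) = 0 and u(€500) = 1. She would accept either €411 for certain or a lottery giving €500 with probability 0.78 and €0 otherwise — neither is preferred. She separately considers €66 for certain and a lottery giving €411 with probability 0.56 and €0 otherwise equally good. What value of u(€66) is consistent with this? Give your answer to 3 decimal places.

0.437

From the first indifference, u(€411) = 0.78·u(€500) + 0.22·u(€0) = 0.78·1 + 0.22·0 = 0.78.
The second indifference gives u(€66) = 0.56·u(€411) + 0.44·u(€0) = 0.56·0.78 + 0.44·0.00 = 0.4368.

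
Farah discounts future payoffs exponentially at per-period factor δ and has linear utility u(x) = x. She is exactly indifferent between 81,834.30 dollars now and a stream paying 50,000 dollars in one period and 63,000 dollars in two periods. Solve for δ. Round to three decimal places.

Equating present values: 81834.30 = 50000δ + 63000δ².
That is, 63000δ² + 50000δ − 81834.30 = 0, a quadratic in δ.
By the quadratic formula (taking the positive root), δ = (−50000 + √23122243600.00) / 126000 ≈ 0.810.

δ ≈ 0.810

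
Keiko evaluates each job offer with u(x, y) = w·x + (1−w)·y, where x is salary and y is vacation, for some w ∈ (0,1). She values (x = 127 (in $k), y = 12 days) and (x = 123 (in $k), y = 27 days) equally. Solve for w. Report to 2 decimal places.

w = 0.79

Equating utilities: w·127 + (1−w)·12 = w·123 + (1−w)·27.
Collecting terms: w·4 = (1−w)·15.
The marginal rate of substitution is 15/4, so w = 15/(4+15) = 0.79.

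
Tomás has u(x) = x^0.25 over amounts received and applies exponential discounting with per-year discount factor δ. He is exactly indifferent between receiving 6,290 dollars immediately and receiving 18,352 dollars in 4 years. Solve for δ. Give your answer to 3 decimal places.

δ ≈ 0.935

The payoff in 4 years is discounted by δ^4, so u(6290) = δ^4·u(18352) and δ^4 = u(6290)/u(18352).
With u(x) = x^0.25: δ^4 = 6290^0.25/18352^0.25 = (6290/18352)^0.25 = 0.76514.
Hence δ = (0.76514)^(1/4) = 0.93527.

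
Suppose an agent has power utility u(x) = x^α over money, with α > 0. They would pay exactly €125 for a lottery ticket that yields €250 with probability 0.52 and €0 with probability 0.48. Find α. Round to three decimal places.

α ≈ 0.943

EU(lottery) = 0.52·250^α + 0.48·0 = 0.52·250^α.
Setting u(125) equal to that: 125^α = 0.52·250^α ⇒ (125/250)^α = 0.52.
Taking logs: α·ln(125/250) = ln(0.52), so α = -0.653926 / -0.693147 ≈ 0.943.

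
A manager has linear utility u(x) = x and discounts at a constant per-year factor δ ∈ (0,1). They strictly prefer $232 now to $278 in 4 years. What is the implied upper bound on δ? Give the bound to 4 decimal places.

The preference means 232 > δ^4·278.
Hence δ^4 < 232/278 = 0.83453, and x ↦ x^(1/4) is increasing on (0,∞).
δ < (232/278)^(1/4) ≈ 0.9558.

δ < 0.9558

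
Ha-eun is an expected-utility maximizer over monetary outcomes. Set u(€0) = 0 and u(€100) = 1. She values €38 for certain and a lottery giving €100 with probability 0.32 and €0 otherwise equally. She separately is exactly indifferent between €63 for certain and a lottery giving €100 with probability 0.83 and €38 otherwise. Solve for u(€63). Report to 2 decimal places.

0.88

The first gamble pins u(€38): it must equal 0.32·1 + 0.68·0 = 0.32.
The second indifference gives u(€63) = 0.83·u(€100) + 0.17·u(€38) = 0.83·1.00 + 0.17·0.32 = 0.8844.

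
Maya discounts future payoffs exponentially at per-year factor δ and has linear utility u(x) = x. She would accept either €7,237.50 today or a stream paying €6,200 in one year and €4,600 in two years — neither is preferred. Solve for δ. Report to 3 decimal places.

Present value of the stream is 6200·δ + 4600·δ². Indifference gives 6200δ + 4600δ² = 7237.50.
That is, 4600δ² + 6200δ − 7237.50 = 0, a quadratic in δ.
The positive root is δ = [−6200 + √(6200² + 4·4600·7237.50)] / (2·4600) = (−6200 + 13100.000)/9200 ≈ 0.750.

δ ≈ 0.750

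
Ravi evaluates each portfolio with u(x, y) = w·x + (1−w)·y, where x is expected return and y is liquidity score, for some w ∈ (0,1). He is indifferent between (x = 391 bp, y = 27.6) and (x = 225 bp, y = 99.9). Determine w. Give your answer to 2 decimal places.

w = 0.30

Equating utilities: w·391 + (1−w)·27.6 = w·225 + (1−w)·99.9.
Collecting terms: w·166 = (1−w)·72.3.
So w/(1−w) = 72.3/166 = 0.4355, giving w = 72.3/(166+72.3) = 0.30.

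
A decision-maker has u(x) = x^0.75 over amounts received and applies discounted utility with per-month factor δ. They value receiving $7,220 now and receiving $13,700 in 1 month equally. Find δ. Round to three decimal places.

Indifference means u(7220) = δ · u(13700), so δ = u(7220)/u(13700).
With u(x) = x^0.75: δ = 7220^0.75/13700^0.75 = (7220/13700)^0.75 = 0.61853.

δ ≈ 0.619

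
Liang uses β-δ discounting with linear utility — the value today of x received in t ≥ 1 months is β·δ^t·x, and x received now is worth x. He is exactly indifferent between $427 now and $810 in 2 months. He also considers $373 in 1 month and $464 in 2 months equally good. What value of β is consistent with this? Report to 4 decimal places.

β ≈ 0.8158

From the later pair, β·δ^1·373 = β·δ^2·464; dividing through, δ = 373/464 = 0.80388.
The first indifference: 427 = β·δ^2·810, so β = 427/(δ^2·810) = 427/(0.64622·810) ≈ 0.8158.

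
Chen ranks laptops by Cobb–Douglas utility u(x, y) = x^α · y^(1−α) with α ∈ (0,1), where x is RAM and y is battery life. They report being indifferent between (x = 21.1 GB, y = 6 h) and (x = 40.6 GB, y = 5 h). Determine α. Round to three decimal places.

Set the two utilities equal: 21.1^α·6^(1−α) = 40.6^α·5^(1−α).
Taking logs: α·ln 21.1 + (1−α)·ln 6 = α·ln 40.6 + (1−α)·ln 5, i.e. α·-0.654495 = (1−α)·-0.182322.
So α/(1−α) = (-0.182322)/(-0.654495) = 0.278569, and α = 0.278569/1.278569 ≈ 0.218.

α ≈ 0.218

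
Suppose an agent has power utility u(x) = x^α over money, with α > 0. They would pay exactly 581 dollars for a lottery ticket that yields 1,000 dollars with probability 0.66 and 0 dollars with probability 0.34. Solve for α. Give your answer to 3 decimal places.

α ≈ 0.765

The lottery's expected utility is 0.66·u(1000) + 0.34·u(0) = 0.66·1000^α (since u(0) = 0 for α > 0).
Equating: 581^α = 0.66·1000^α, i.e. 0.5810^α = 0.66.
Taking logs: α·ln(581/1000) = ln(0.66), so α = -0.415515 / -0.543005 ≈ 0.765.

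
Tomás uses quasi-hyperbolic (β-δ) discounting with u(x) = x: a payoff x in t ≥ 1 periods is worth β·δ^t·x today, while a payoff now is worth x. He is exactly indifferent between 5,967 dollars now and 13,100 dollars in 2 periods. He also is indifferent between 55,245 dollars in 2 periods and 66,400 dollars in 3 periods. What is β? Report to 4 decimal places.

Both payoffs in the second observation are in the future, so β drops out: δ^2·55245 = δ^3·66400 ⇒ δ = 55245/66400 = 0.83200.
Now use the now-vs-future pair: 5967 = β·δ^2·13100 gives β = 5967/(0.69223·13100) ≈ 0.6580.

β ≈ 0.6580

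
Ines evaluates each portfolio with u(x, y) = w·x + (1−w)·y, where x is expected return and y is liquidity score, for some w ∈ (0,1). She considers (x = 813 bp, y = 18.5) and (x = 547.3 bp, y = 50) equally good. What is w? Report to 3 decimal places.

Equating utilities: w·813 + (1−w)·18.5 = w·547.3 + (1−w)·50.
Collecting terms: w·265.7 = (1−w)·31.5.
So w/(1−w) = 31.5/265.7 = 0.1186, giving w = 31.5/(265.7+31.5) = 0.106.

w = 0.106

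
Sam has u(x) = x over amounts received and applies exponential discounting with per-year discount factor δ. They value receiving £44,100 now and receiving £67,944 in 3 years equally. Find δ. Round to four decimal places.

δ ≈ 0.8658

Equating discounted utilities: u(44100) = δ^3·u(67944) ⇒ δ^3 = u(44100)/u(67944).
With u(x) = x: δ^3 = 44100/67944 = 0.64906.
Taking the cube root: δ = 0.64906^(1/3) ≈ 0.8658.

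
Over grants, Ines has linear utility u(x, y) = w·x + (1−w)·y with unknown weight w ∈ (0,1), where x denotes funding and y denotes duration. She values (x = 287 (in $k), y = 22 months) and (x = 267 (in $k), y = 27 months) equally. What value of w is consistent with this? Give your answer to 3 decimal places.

w = 0.200

u(287,22) = u(267,27) means w·287 + (1−w)·22 = w·267 + (1−w)·27.
Rearranging, 20·w − 5·(1−w) = 0.
Hence w = 5/(20+5) = 5/25 = 0.200.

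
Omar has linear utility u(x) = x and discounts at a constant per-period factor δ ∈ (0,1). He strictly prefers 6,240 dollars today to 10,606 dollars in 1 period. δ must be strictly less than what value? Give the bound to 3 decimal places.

δ < 0.588

Under u(x) = x this choice says 6240 > δ·10606.
Dividing through by 10606 gives δ < 0.58835.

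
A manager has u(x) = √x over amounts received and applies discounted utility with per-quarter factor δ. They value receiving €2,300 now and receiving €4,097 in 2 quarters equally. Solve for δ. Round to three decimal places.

Indifference means u(2300) = δ^2 · u(4097), so δ^2 = u(2300)/u(4097).
With u(x) = √x: δ^2 = √2300/√4097 = √(2300/4097) = 0.74926.
So δ = 0.74926^(1/2) ≈ 0.866.

δ ≈ 0.866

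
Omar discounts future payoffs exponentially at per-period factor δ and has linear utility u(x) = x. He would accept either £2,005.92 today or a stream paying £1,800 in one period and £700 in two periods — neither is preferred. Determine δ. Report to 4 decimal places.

δ ≈ 0.8400

The stream is worth 1800δ + 700δ² today, so 1800δ + 700δ² = 2005.92.
Rearranged: 700δ² + 1800δ − 2005.92 = 0.
By the quadratic formula (taking the positive root), δ = (−1800 + √8856576.00) / 1400 ≈ 0.8400.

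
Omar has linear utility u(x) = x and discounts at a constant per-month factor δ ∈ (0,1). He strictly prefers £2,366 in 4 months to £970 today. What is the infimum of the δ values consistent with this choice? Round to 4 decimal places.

Comparing present values: 970 < δ^4·2366.
Dividing by 2366: δ^4 > 0.40997. Both sides are positive, so the 4th root keeps the direction.
δ > 0.40997^(1/4) = 0.8002.

δ > 0.8002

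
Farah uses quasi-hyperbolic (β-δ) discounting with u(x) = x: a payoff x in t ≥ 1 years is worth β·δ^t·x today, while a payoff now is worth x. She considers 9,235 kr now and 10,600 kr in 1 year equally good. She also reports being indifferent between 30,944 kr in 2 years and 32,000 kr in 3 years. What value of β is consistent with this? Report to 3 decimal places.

β ≈ 0.901

The second indifference involves only future payoffs, so β cancels: β·δ^2·30944 = β·δ^3·32000, giving δ = 30944/32000 = 0.96700.
Now use the now-vs-future pair: 9235 = β·δ·10600 gives β = 9235/(0.96700·10600) ≈ 0.901.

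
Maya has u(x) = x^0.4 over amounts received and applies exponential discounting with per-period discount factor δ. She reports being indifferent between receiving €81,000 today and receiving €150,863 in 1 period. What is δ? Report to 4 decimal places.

Equating discounted utilities: u(81000) = δ·u(150863) ⇒ δ = u(81000)/u(150863).
With u(x) = x^0.4: δ = 81000^0.4/150863^0.4 = (81000/150863)^0.4 = 0.77976.

δ ≈ 0.7798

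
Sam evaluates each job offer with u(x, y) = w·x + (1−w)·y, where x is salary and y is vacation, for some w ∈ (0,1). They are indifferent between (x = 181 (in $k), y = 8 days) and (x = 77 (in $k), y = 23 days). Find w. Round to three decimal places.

w = 0.126

u(181,8) = u(77,23) means w·181 + (1−w)·8 = w·77 + (1−w)·23.
Collecting terms: w·104 = (1−w)·15.
The marginal rate of substitution is 15/104, so w = 15/(104+15) = 0.126.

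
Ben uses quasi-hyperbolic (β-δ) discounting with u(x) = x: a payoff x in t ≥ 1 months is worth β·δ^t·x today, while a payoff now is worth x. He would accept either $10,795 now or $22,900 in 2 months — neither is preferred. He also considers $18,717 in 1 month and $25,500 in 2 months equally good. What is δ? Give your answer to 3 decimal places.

Both payoffs in the second observation are in the future, so β drops out: δ^1·18717 = δ^2·25500 ⇒ δ = 18717/25500 = 0.73400.

δ ≈ 0.734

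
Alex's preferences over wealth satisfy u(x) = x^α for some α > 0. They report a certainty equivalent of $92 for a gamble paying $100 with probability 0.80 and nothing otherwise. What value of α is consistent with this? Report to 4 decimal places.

α ≈ 2.6762

The lottery's expected utility is 0.80·u(100) + 0.20·u(0) = 0.80·100^α (since u(0) = 0 for α > 0).
Indifference: 92^α = 0.80·100^α, so (92/100)^α = 0.80.
α = ln(0.80) / ln(92/100) = -0.2231436/-0.0833816 ≈ 2.6762.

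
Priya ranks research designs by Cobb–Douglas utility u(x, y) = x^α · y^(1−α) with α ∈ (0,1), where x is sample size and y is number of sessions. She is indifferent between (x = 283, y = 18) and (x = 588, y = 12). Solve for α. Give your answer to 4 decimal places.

α ≈ 0.3567

Set the two utilities equal: 283^α·18^(1−α) = 588^α·12^(1−α).
Rearrange to (283/588)^α = (12/18)^(1−α) and take logs: α·-0.7312801 = (1−α)·-0.4054651.
With A = -0.7312801 and B = -0.4054651: α·A = (1−α)·B, so α = B/(A+B) = -0.4054651/-1.1367452 ≈ 0.3567.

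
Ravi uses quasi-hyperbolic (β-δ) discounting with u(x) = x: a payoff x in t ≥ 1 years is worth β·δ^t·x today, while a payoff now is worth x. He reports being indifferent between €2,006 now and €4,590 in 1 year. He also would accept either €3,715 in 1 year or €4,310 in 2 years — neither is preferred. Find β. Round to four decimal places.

β ≈ 0.5070

Both payoffs in the second observation are in the future, so β drops out: δ^1·3715 = δ^2·4310 ⇒ δ = 3715/4310 = 0.86195.
Now use the now-vs-future pair: 2006 = β·δ·4590 gives β = 2006/(0.86195·4590) ≈ 0.5070.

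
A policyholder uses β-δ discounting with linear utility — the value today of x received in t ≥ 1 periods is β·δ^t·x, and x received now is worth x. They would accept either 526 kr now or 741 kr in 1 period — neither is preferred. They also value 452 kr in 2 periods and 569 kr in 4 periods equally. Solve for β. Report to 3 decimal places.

β ≈ 0.796

The second indifference involves only future payoffs, so β cancels: β·δ^2·452 = β·δ^4·569, giving δ^2 = 452/569 = 0.79438, so δ = 0.89128.
The first indifference: 526 = β·δ·741, so β = 526/(δ·741) = 526/(0.89128·741) ≈ 0.796.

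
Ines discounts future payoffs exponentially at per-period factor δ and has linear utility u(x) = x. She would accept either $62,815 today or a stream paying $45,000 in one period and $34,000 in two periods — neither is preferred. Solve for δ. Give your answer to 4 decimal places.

Present value of the stream is 45000·δ + 34000·δ². Indifference gives 45000δ + 34000δ² = 62815.
That is, 34000δ² + 45000δ − 62815 = 0, a quadratic in δ.
By the quadratic formula (taking the positive root), δ = (−45000 + √10567840000.00) / 68000 ≈ 0.8500.

δ ≈ 0.8500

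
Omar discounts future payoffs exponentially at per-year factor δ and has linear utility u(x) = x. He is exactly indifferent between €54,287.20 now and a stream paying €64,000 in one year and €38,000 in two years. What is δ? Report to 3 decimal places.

δ ≈ 0.620

Present value of the stream is 64000·δ + 38000·δ². Indifference gives 64000δ + 38000δ² = 54287.20.
So 38000δ² + 64000δ − 54287.20 = 0.
By the quadratic formula (taking the positive root), δ = (−64000 + √12347654400.00) / 76000 ≈ 0.620.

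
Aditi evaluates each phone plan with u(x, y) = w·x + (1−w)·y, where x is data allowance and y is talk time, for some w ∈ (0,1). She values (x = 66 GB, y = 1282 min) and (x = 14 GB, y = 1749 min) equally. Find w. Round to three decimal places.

w = 0.900

Equating utilities: w·66 + (1−w)·1282 = w·14 + (1−w)·1749.
w·(66−14) = (1−w)·(1749−1282), i.e. w·52 = (1−w)·467.
Hence w = 467/(52+467) = 467/519 = 0.900.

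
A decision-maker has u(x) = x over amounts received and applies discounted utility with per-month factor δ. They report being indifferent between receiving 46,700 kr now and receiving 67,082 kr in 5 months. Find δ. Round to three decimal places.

δ ≈ 0.930

Equating discounted utilities: u(46700) = δ^5·u(67082) ⇒ δ^5 = u(46700)/u(67082).
With u(x) = x: δ^5 = 46700/67082 = 0.69616.
Taking the 5th root: δ = 0.69616^(1/5) ≈ 0.930.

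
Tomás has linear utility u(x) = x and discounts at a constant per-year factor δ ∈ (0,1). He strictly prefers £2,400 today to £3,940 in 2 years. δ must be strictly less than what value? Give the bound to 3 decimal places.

δ < 0.780

The preference means 2400 > δ^2·3940.
So δ^2 < 2400/3940 = 0.60914; taking the square root of both positive sides preserves the inequality.
δ < (2400/3940)^(1/2) ≈ 0.780.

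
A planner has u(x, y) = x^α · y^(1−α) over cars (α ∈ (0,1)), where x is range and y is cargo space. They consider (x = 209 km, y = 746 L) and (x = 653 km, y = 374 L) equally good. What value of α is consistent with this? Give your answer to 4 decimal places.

α ≈ 0.3774

Set the two utilities equal: 209^α·746^(1−α) = 653^α·374^(1−α).
(209/653)^α = (374/746)^(1−α); take logs: α·ln(209/653) = (1−α)·ln(374/746), i.e. α·-1.1392429 = (1−α)·-0.6904698.
With A = -1.1392429 and B = -0.6904698: α·A = (1−α)·B, so α = B/(A+B) = -0.6904698/-1.8297127 ≈ 0.3774.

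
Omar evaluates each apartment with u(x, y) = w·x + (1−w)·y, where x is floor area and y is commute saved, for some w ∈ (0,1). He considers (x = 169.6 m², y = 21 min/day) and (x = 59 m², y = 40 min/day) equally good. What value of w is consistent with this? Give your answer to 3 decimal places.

u(169.6,21) = u(59,40) means w·169.6 + (1−w)·21 = w·59 + (1−w)·40.
w·(169.6−59) = (1−w)·(40−21), i.e. w·110.6 = (1−w)·19.
Hence w = 19/(110.6+19) = 19/129.6 = 0.147.

w = 0.147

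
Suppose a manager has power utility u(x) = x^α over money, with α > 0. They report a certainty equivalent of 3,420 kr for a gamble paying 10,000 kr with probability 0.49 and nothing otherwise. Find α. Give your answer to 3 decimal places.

The lottery's expected utility is 0.49·u(10000) + 0.51·u(0) = 0.49·10000^α (since u(0) = 0 for α > 0).
Equating: 3420^α = 0.49·10000^α, i.e. 0.3420^α = 0.49.
Taking logs: α·ln(3420/10000) = ln(0.49), so α = -0.713350 / -1.072945 ≈ 0.665.

α ≈ 0.665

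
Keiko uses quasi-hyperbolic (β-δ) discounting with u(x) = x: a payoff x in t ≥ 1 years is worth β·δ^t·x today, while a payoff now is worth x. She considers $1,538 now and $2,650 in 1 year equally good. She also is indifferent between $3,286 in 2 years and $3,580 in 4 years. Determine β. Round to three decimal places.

β ≈ 0.606

From the later pair, β·δ^2·3286 = β·δ^4·3580; dividing through, δ^2 = 3286/3580 = 0.91788, so δ = 0.95806.
Substituting δ into 1538 = β·δ·2650: β = 1538/(2538.856) ≈ 0.606.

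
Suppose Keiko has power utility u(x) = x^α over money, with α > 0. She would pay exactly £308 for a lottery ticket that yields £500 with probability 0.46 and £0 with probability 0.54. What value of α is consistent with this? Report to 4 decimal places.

The lottery's expected utility is 0.46·u(500) + 0.54·u(0) = 0.46·500^α (since u(0) = 0 for α > 0).
Equating: 308^α = 0.46·500^α, i.e. 0.6160^α = 0.46.
α = ln(0.46) / ln(308/500) = -0.7765288/-0.4845083 ≈ 1.6027.

α ≈ 1.6027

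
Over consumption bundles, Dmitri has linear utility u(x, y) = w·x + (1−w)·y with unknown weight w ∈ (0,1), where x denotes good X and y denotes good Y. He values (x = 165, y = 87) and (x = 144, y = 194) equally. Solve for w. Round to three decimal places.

Equating utilities: w·165 + (1−w)·87 = w·144 + (1−w)·194.
w·(165−144) = (1−w)·(194−87), i.e. w·21 = (1−w)·107.
The marginal rate of substitution is 107/21, so w = 107/(21+107) = 0.836.

w = 0.836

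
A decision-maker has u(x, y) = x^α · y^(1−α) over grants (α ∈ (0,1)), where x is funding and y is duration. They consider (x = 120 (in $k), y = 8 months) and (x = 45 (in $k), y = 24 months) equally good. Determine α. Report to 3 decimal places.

Set the two utilities equal: 120^α·8^(1−α) = 45^α·24^(1−α).
(120/45)^α = (24/8)^(1−α); take logs: α·ln(120/45) = (1−α)·ln(24/8), i.e. α·0.980829 = (1−α)·1.098612.
So α/(1−α) = (1.098612)/(0.980829) = 1.120085, and α = 1.120085/2.120085 ≈ 0.528.

α ≈ 0.528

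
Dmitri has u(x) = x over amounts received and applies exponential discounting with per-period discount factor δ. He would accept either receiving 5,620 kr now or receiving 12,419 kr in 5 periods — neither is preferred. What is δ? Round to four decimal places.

The payoff in 5 periods is discounted by δ^5, so u(5620) = δ^5·u(12419) and δ^5 = u(5620)/u(12419).
With u(x) = x: δ^5 = 5620/12419 = 0.45253.
Taking the 5th root: δ = 0.45253^(1/5) ≈ 0.8534.

δ ≈ 0.8534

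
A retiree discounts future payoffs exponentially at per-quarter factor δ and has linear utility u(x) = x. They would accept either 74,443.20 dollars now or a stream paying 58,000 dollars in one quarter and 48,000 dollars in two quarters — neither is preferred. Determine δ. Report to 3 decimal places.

The stream is worth 58000δ + 48000δ² today, so 58000δ + 48000δ² = 74443.20.
Rearranged: 48000δ² + 58000δ − 74443.20 = 0.
The positive root is δ = [−58000 + √(58000² + 4·48000·74443.20)] / (2·48000) = (−58000 + 132880.000)/96000 ≈ 0.780.

δ ≈ 0.780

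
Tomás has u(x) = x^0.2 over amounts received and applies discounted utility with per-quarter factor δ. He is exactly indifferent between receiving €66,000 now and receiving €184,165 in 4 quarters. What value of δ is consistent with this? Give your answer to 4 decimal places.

The payoff in 4 quarters is discounted by δ^4, so u(66000) = δ^4·u(184165) and δ^4 = u(66000)/u(184165).
With u(x) = x^0.2: δ^4 = 66000^0.2/184165^0.2 = (66000/184165)^0.2 = 0.81446.
Hence δ = (0.81446)^(1/4) = 0.949985.

δ ≈ 0.9500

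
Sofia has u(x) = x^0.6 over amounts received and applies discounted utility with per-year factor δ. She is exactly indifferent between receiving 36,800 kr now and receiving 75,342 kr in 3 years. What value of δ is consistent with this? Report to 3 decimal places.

Indifference means u(36800) = δ^3 · u(75342), so δ^3 = u(36800)/u(75342).
Since u(x) = x^0.6, δ^3 = (36800/75342)^0.6 = 0.48844^0.6 = 0.65056.
Taking the cube root: δ = 0.65056^(1/3) ≈ 0.866.

δ ≈ 0.866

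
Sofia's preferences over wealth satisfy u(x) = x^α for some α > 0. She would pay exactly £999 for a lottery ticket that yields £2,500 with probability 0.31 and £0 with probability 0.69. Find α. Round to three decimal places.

Since u(0) = 0, the lottery's EU is 0.31·2500^α.
Indifference: 999^α = 0.31·2500^α, so (999/2500)^α = 0.31.
α = ln(0.31) / ln(999/2500) = -1.171183/-0.917291 ≈ 1.277.

α ≈ 1.277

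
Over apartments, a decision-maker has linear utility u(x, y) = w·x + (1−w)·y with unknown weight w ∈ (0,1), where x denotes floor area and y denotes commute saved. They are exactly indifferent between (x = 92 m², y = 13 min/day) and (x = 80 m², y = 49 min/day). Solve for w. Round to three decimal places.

w = 0.750

u(92,13) = u(80,49) means w·92 + (1−w)·13 = w·80 + (1−w)·49.
Rearranging, 12·w − 36·(1−w) = 0.
The marginal rate of substitution is 36/12, so w = 36/(12+36) = 0.750.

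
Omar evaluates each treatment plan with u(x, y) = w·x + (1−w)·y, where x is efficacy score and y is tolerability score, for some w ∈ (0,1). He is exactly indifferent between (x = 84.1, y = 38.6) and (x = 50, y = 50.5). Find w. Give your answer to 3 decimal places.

w = 0.259

Indifference: w·84.1 + (1−w)·38.6 = w·50 + (1−w)·50.5.
Rearranging, 34.1·w − 11.9·(1−w) = 0.
Hence w = 11.9/(34.1+11.9) = 11.9/46 = 0.259.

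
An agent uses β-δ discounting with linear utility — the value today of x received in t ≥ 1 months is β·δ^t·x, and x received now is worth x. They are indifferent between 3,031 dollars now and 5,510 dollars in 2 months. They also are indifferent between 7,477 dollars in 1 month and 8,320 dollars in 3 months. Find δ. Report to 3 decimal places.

δ ≈ 0.948

Both payoffs in the second observation are in the future, so β drops out: δ^1·7477 = δ^3·8320 ⇒ δ^2 = 7477/8320 = 0.89868, so δ = 0.94799.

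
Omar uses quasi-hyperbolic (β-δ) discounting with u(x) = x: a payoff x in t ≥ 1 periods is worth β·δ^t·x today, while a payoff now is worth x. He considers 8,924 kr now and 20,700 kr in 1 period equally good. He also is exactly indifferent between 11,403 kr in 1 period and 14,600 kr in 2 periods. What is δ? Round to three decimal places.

From the later pair, β·δ^1·11403 = β·δ^2·14600; dividing through, δ = 11403/14600 = 0.78103.

δ ≈ 0.781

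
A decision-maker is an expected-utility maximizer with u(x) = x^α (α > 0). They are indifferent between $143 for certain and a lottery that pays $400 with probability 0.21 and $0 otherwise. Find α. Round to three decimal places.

α ≈ 1.517

The lottery's expected utility is 0.21·u(400) + 0.79·u(0) = 0.21·400^α (since u(0) = 0 for α > 0).
Setting u(143) equal to that: 143^α = 0.21·400^α ⇒ (143/400)^α = 0.21.
Take logs: α = ln 0.21 / ln(143/400) ≈ 1.51722.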